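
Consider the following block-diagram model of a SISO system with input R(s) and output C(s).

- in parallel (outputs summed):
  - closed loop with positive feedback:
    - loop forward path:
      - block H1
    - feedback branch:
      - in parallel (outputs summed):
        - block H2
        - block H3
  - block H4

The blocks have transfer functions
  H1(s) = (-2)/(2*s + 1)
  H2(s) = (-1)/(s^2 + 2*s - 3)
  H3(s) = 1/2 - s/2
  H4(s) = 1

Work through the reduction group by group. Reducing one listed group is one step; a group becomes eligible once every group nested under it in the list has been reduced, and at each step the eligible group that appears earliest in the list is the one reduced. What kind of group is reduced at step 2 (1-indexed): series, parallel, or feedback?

1. parallel reduction of H2, H3
2. feedback reduction of H1, (H2+H3)
3. reduce the parallel group [H1/(1-H1*(H2+H3))], H4
At step 2 the group reduced is feedback.

Hence the answer: feedback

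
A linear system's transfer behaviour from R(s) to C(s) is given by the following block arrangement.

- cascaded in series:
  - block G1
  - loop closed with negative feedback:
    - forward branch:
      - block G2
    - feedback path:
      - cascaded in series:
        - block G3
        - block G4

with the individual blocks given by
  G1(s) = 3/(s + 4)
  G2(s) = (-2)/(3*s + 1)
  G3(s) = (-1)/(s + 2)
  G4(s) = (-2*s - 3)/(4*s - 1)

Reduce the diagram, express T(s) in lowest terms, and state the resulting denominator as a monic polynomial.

(1) combine G3, G4 in series; result (2*s + 3)/(4*s^2 + 7*s - 2)
(2) close the feedback loop around G2, (G3*G4); result (-8*s^2 - 14*s + 4)/(12*s^3 + 25*s^2 - 3*s - 8)
(3) series reduction of G1, [G2/(1+G2*(G3*G4))]; result (-24*s^2 - 42*s + 12)/(12*s^4 + 73*s^3 + 97*s^2 - 20*s - 32)
That last expression is T(s), already simplified. Scaling its denominator by 1/12 (the reciprocal of the leading coefficient) yields the monic denominator.

Therefore the answer is s^4 + 73*s^3/12 + 97*s^2/12 - 5*s/3 - 8/3.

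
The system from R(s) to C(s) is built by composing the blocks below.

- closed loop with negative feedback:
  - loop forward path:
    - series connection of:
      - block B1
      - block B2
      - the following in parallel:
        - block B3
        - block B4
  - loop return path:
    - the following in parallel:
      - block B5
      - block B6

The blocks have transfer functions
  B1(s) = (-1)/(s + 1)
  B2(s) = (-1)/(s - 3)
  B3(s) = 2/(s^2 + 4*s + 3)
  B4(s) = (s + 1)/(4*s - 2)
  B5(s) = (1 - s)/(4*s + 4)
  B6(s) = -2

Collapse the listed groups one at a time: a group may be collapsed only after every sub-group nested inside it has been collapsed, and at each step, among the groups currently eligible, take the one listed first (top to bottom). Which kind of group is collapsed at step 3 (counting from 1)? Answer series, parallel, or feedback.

The answer is parallel.

Reasoning:
(1) reduce the parallel group B3, B4
(2) multiply B1, B2, (B3+B4) (series)
(3) sum the parallel branches B5, B6
(4) reduce the feedback loop with forward (B1*B2*(B3+B4)) and return (B5+B6)
Step 3 collapses a parallel group.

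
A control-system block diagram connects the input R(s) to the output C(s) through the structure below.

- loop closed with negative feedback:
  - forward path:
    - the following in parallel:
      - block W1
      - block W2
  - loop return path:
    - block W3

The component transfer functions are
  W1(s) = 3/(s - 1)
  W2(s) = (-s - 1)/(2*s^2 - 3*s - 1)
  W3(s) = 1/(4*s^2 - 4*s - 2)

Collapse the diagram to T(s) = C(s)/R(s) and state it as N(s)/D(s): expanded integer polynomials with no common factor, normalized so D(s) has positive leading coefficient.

First reduce the diagram to T(s).

1. parallel reduction of W1, W2 -> (5*s^2 - 9*s - 2)/(2*s^3 - 5*s^2 + 2*s + 1)
2. collapse the loop ((W1+W2) forward, W3 return); the result is T(s) itself (integer coefficients, no common factor, positive leading denominator coefficient)

Answer: (20*s^4 - 56*s^3 + 18*s^2 + 26*s + 4)/(8*s^5 - 28*s^4 + 24*s^3 + 11*s^2 - 17*s - 4)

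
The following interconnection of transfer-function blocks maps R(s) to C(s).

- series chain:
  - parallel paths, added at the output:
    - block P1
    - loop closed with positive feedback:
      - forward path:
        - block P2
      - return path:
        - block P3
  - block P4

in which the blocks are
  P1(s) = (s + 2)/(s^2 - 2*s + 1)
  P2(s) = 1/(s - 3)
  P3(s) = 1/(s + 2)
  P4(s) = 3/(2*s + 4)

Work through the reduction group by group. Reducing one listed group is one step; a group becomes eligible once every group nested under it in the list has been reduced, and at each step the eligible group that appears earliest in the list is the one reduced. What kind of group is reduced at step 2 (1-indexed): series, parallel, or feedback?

Step 1: apply the feedback formula to P2, P3
Step 2: add P1, [P2/(1-P2*P3)] (parallel)
Step 3: combine (P1+[P2/(1-P2*P3)]), P4 in series
Step 2 collapses a parallel group.

Hence the answer: parallel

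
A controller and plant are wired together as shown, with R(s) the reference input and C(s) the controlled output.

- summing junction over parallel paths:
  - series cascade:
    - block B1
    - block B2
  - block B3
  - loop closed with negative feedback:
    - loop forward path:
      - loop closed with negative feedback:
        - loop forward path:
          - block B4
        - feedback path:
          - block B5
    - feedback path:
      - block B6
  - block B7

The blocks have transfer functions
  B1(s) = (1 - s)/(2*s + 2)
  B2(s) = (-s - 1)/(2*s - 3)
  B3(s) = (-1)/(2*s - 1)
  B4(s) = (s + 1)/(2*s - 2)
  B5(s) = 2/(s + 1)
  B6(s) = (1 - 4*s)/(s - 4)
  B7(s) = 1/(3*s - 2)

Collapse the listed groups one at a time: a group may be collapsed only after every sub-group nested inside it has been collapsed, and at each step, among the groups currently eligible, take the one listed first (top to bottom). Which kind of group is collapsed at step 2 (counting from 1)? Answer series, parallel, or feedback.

Step 1 - multiply B1, B2 (series)
Step 2 - apply the feedback formula to B4, B5
Step 3 - collapse the loop ([B4/(1+B4*B5)] forward, B6 return)
Step 4 - sum the parallel branches (B1*B2), B3, [[B4/(1+B4*B5)]/(1+[B4/(1+B4*B5)]*B6)], B7
Step 2 collapses a feedback group.

Therefore the answer is feedback.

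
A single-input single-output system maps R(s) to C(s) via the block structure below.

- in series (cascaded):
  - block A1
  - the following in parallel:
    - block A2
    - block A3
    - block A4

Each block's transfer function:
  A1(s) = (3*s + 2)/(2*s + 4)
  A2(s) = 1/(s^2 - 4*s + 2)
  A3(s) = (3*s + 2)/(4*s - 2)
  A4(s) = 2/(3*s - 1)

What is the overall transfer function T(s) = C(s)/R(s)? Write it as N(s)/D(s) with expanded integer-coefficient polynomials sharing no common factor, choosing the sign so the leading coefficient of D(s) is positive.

Step 1. sum the parallel branches A2, A3, A4, giving (9*s^4 - 25*s^3 - 20*s^2 + 36*s - 10)/(12*s^4 - 58*s^3 + 66*s^2 - 28*s + 4)
Step 2. multiply A1, (A2+A3+A4) (series), giving the overall T(s)

Final answer: (27*s^5 - 57*s^4 - 110*s^3 + 68*s^2 + 42*s - 20)/(24*s^5 - 68*s^4 - 100*s^3 + 208*s^2 - 104*s + 16)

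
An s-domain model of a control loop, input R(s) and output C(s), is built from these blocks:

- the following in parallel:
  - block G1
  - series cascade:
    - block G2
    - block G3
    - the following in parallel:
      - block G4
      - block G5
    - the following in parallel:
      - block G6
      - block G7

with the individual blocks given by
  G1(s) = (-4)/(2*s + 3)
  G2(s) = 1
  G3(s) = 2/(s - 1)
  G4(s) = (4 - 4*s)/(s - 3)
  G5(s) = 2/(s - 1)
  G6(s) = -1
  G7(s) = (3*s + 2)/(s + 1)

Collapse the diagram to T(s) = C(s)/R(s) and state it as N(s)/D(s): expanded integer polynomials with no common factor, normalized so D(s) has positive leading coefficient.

Answer: (-36*s^4 + 32*s^3 + 48*s^2 - 116*s - 48)/(2*s^5 - 5*s^4 - 8*s^3 + 14*s^2 + 6*s - 9)

Working:
1. sum the parallel branches G4, G5 = (-4*s^2 + 10*s - 10)/(s^2 - 4*s + 3)
2. combine G6, G7 in parallel = (2*s + 1)/(s + 1)
3. cascade G2, G3, (G4+G5), (G6+G7) = (-16*s^3 + 32*s^2 - 20*s - 20)/(s^4 - 4*s^3 + 2*s^2 + 4*s - 3)
4. combine G1, (G2*G3*(G4+G5)*(G6+G7)) in parallel: this yields T(s), and no further normalization is needed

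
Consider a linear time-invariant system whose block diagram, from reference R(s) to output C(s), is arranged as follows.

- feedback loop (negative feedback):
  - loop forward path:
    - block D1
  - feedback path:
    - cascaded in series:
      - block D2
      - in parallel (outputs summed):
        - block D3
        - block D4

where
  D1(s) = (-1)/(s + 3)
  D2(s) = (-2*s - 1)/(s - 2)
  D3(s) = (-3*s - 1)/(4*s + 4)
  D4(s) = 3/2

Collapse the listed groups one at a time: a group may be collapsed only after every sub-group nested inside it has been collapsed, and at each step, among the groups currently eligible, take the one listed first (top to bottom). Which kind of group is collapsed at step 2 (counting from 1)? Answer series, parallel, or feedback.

Step 1. add D3, D4 (parallel)
Step 2. multiply D2, (D3+D4) (series)
Step 3. close the feedback loop around D1, (D2*(D3+D4))
The group at step 2 is a series group.

Final answer: series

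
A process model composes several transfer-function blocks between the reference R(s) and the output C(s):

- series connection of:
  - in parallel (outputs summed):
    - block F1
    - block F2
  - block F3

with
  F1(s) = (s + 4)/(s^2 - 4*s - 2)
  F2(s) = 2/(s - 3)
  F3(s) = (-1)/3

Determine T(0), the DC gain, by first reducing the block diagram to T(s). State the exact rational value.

Step 1: reduce the parallel group F1, F2 = (3*s^2 - 7*s - 16)/(s^3 - 7*s^2 + 10*s + 6)
Step 2: cascade (F1+F2), F3 = (-3*s^2 + 7*s + 16)/(3*s^3 - 21*s^2 + 30*s + 18)
The step-2 result is T(s). Setting s = 0: T(0) = 16/18 = 8/9.

Final answer: 8/9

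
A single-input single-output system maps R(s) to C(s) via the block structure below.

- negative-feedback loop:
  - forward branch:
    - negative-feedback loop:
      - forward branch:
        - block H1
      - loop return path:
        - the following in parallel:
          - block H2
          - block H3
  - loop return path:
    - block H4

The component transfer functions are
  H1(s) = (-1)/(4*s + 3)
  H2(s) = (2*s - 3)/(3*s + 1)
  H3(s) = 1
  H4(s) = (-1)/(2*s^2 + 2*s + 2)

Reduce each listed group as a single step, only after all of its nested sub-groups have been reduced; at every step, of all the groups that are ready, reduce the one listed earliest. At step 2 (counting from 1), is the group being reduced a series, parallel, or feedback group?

Reducing step by step:

Step 1: add H2, H3 (parallel)
Step 2: feedback reduction of H1, (H2+H3)
Step 3: reduce the feedback loop with forward [H1/(1+H1*(H2+H3))] and return H4
The group at step 2 is a feedback group.

Answer: feedback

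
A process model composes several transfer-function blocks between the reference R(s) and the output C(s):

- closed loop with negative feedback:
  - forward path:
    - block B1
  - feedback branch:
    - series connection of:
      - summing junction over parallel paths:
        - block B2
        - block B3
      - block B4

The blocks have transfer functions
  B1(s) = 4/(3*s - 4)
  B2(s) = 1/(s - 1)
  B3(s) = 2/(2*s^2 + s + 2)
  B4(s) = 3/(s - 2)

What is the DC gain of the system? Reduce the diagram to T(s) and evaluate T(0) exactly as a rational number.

The answer is -1.

Reasoning:
(1) reduce the parallel group B2, B3, giving (2*s^2 + 3*s)/(2*s^3 - s^2 + s - 2)
(2) series reduction of (B2+B3), B4, giving (6*s^2 + 9*s)/(2*s^4 - 5*s^3 + 3*s^2 - 4*s + 4)
(3) reduce the feedback loop with forward B1 and return ((B2+B3)*B4), giving (8*s^4 - 20*s^3 + 12*s^2 - 16*s + 16)/(6*s^5 - 23*s^4 + 29*s^3 + 64*s - 16)
That last expression is T(s); at s = 0 only the constant terms survive, so T(0) = 16/(-16) = -1.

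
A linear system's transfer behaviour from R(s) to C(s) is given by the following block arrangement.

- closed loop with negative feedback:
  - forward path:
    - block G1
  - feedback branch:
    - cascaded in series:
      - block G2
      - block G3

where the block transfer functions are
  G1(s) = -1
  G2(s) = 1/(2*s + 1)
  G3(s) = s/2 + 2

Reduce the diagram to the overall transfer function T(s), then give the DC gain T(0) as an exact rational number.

[1] series reduction of G2, G3 = (s + 4)/(4*s + 2)
[2] apply the feedback formula to G1, (G2*G3) = (-4*s - 2)/(3*s - 2)
Evaluating the step-2 result (the overall T(s)) at s = 0 gives T(0) = -2/(-2) = 1.

Final answer: 1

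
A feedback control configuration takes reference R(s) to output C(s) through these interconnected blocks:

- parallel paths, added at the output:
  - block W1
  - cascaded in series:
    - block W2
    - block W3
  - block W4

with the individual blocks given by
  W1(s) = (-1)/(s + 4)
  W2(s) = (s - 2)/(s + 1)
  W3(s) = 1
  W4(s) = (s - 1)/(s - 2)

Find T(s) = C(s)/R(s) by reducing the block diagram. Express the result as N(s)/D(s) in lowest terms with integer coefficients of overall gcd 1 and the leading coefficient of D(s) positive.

Step 1 - cascade W2, W3 -> (s - 2)/(s + 1)
Step 2 - sum the parallel branches W1, (W2*W3), W4; the result is T(s) itself (integer coefficients, no common factor, positive leading denominator coefficient)

Therefore the answer is (2*s^3 + 3*s^2 - 12*s + 14)/(s^3 + 3*s^2 - 6*s - 8).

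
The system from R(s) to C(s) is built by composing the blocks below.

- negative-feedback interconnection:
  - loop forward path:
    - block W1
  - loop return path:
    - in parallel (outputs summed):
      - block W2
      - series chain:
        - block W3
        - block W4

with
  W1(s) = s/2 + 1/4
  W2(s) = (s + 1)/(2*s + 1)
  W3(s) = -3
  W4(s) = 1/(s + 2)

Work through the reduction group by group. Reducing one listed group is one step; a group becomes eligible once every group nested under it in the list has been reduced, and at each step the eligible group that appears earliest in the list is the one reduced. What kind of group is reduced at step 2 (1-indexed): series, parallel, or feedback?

Reducing step by step:

1. multiply W3, W4 (series)
2. reduce the parallel group W2, (W3*W4)
3. collapse the loop (W1 forward, (W2+(W3*W4)) return)
The group at step 2 is a parallel group.

Answer: parallel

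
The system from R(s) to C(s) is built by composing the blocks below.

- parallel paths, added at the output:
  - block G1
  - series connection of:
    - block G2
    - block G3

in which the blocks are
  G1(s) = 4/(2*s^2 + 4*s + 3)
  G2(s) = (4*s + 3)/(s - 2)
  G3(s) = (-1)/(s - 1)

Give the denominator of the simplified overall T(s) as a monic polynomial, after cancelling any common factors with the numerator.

First reduce the diagram to T(s).

[1] series reduction of G2, G3; result (-4*s - 3)/(s^2 - 3*s + 2)
[2] parallel reduction of G1, (G2*G3); result (-8*s^3 - 18*s^2 - 36*s - 1)/(2*s^4 - 2*s^3 - 5*s^2 - s + 6)
That last expression is T(s), already simplified. Scaling its denominator by 1/2 (the reciprocal of the leading coefficient) yields the monic denominator.

Answer: s^4 - s^3 - 5*s^2/2 - s/2 + 3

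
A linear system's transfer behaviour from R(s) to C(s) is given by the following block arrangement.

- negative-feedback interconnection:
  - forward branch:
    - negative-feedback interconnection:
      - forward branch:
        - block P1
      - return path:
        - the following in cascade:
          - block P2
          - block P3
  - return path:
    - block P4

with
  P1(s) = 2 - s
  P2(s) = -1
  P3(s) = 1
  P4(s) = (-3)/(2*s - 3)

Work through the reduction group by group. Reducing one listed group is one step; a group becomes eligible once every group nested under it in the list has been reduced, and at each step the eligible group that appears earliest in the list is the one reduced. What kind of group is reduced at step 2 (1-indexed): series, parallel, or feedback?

[1] cascade P2, P3
[2] close the feedback loop around P1, (P2*P3)
[3] close the feedback loop around [P1/(1+P1*(P2*P3))], P4
So the answer for step 2 is feedback.

Therefore the answer is feedback.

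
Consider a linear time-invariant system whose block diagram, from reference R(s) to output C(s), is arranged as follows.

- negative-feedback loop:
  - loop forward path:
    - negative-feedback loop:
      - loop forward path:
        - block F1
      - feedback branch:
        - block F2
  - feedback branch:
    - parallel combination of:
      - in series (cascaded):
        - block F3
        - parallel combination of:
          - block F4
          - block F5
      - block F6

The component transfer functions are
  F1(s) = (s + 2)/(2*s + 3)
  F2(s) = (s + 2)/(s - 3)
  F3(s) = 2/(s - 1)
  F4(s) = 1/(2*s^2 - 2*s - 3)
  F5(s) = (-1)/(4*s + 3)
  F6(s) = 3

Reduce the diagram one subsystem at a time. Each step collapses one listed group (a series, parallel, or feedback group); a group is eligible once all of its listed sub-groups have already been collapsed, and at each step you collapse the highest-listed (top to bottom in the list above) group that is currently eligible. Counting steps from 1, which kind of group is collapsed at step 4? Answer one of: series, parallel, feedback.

Answer: parallel

Working:
Step 1 - close the feedback loop around F1, F2
Step 2 - sum the parallel branches F4, F5
Step 3 - multiply F3, (F4+F5) (series)
Step 4 - add (F3*(F4+F5)), F6 (parallel)
Step 5 - apply the feedback formula to [F1/(1+F1*F2)], ((F3*(F4+F5))+F6)
The group at step 4 is a parallel group.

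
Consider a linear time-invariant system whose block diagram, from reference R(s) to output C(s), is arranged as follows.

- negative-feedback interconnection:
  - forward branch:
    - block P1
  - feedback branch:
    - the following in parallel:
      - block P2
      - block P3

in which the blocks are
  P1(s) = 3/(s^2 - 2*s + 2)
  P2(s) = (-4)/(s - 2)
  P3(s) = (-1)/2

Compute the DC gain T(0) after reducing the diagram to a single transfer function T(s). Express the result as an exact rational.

Step 1: parallel reduction of P2, P3, giving (-s - 6)/(2*s - 4)
Step 2: reduce the feedback loop with forward P1 and return (P2+P3), giving (6*s - 12)/(2*s^3 - 8*s^2 + 9*s - 26)
Step 2 gives the overall T(s). Then T(0) = -12/(-26) = 6/13.

Therefore the answer is 6/13.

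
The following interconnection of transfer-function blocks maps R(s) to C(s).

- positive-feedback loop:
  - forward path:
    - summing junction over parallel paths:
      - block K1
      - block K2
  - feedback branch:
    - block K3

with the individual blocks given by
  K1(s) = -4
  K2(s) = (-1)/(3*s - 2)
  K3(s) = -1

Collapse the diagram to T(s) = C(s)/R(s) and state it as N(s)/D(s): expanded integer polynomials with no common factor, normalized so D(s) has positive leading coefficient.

Reducing step by step:

Step 1. reduce the parallel group K1, K2 = (7 - 12*s)/(3*s - 2)
Step 2. apply the feedback formula to (K1+K2), K3 - this is the overall T(s), already in the required normalized form

Answer: (12*s - 7)/(9*s - 5)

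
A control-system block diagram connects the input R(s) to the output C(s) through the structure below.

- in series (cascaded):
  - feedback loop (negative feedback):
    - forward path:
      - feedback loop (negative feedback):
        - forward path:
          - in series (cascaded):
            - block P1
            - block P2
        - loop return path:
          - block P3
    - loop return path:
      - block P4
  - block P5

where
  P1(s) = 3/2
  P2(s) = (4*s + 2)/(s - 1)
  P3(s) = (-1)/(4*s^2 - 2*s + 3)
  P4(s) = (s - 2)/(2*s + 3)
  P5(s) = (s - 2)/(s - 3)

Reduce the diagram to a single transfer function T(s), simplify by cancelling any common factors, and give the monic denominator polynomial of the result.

Step 1. series reduction of P1, P2 -> (6*s + 3)/(s - 1)
Step 2. reduce the feedback loop with forward (P1*P2) and return P3 -> (24*s^3 + 12*s + 9)/(4*s^3 - 6*s^2 - s - 6)
Step 3. reduce the feedback loop with forward [(P1*P2)/(1+(P1*P2)*P3)] and return P4 -> (48*s^4 + 72*s^3 + 24*s^2 + 54*s + 27)/(32*s^4 - 48*s^3 - 8*s^2 - 30*s - 36)
Step 4. series reduction of [[(P1*P2)/(1+(P1*P2)*P3)]/(1+[(P1*P2)/(1+(P1*P2)*P3)]*P4)], P5 -> (48*s^4 + 72*s^3 + 24*s^2 + 54*s + 27)/(32*s^4 - 80*s^3 - 24*s^2 - 54*s - 54)
T(s) is the step-4 result (common factors already cancelled). Leading coefficient of the denominator: 32. Divide through by 32 for the monic polynomial.

Therefore the answer is s^4 - 5*s^3/2 - 3*s^2/4 - 27*s/16 - 27/16.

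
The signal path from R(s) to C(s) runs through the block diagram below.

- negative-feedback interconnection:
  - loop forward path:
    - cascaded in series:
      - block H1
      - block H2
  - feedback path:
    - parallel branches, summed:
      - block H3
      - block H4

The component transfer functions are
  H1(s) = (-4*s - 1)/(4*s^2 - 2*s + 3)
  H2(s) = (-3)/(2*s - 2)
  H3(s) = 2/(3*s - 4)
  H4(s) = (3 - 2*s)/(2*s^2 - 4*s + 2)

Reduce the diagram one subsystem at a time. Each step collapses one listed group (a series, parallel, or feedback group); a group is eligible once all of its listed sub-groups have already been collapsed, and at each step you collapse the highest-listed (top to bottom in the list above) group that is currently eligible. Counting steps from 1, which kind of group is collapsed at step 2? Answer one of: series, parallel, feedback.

Reducing step by step:

Step 1: combine H1, H2 in series
Step 2: reduce the parallel group H3, H4
Step 3: feedback reduction of (H1*H2), (H3+H4)
At step 2 the group reduced is parallel.

Answer: parallel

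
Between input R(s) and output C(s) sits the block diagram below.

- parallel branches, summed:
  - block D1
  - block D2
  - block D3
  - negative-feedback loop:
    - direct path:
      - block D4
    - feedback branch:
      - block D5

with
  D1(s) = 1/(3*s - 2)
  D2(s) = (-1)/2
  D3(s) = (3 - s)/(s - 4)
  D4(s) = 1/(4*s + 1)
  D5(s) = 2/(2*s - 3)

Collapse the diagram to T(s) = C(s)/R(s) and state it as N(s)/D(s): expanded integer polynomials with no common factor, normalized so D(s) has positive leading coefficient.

[1] collapse the loop (D4 forward, D5 return), giving (2*s - 3)/(8*s^2 - 10*s - 1)
[2] add D1, D2, D3, [D4/(1+D4*D5)] (parallel) - this is the overall T(s), already in the required normalized form

Hence the answer: (-72*s^4 + 406*s^3 - 669*s^2 + 358*s - 20)/(48*s^4 - 284*s^3 + 402*s^2 - 132*s - 16)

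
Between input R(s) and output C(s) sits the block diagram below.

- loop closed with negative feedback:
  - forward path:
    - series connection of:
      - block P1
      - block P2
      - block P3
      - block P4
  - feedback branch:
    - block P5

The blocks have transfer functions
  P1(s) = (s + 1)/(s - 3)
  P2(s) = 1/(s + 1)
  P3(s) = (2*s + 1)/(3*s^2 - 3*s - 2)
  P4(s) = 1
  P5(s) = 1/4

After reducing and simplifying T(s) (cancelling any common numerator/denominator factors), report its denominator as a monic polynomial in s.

Answer: s^3 - 4*s^2 + 5*s/2 + 25/12

Working:
[1] combine P1, P2, P3, P4 in series gives (2*s + 1)/(3*s^3 - 12*s^2 + 7*s + 6)
[2] apply the feedback formula to (P1*P2*P3*P4), P5 gives (8*s + 4)/(12*s^3 - 48*s^2 + 30*s + 25)
Step 2 gives the fully reduced T(s), with no common factor left to cancel. The denominator's leading coefficient is 12, so divide each of its coefficients by 12 to get the monic form.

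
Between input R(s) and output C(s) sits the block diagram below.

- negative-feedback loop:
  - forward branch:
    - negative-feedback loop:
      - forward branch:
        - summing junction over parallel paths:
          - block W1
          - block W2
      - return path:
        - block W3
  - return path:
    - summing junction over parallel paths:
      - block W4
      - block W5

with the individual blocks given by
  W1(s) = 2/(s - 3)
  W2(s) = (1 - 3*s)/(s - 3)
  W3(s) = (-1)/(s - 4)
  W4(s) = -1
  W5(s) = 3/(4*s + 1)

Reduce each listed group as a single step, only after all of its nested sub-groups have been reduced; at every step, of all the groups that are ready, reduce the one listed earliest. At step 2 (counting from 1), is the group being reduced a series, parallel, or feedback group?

The answer is feedback.

Reasoning:
[1] reduce the parallel group W1, W2
[2] close the feedback loop around (W1+W2), W3
[3] sum the parallel branches W4, W5
[4] feedback reduction of [(W1+W2)/(1+(W1+W2)*W3)], (W4+W5)
The group at step 2 is a feedback group.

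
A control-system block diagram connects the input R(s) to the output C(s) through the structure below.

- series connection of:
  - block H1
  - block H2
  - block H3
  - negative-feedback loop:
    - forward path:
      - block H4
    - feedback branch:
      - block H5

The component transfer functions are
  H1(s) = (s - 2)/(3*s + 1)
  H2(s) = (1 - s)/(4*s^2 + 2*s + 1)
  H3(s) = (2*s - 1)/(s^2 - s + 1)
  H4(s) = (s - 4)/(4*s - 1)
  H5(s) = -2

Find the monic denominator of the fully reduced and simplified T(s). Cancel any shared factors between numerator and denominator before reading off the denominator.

Reducing step by step:

Step 1. collapse the loop (H4 forward, H5 return); result (s - 4)/(2*s + 7)
Step 2. reduce the series chain H1, H2, H3, [H4/(1+H4*H5)]; result (-2*s^4 + 15*s^3 - 35*s^2 + 30*s - 8)/(24*s^6 + 80*s^5 + 61*s^3 + 50*s^2 + 30*s + 7)
T(s) is the step-2 result (common factors already cancelled). Leading coefficient of the denominator: 24. Divide through by 24 for the monic polynomial.

Answer: s^6 + 10*s^5/3 + 61*s^3/24 + 25*s^2/12 + 5*s/4 + 7/24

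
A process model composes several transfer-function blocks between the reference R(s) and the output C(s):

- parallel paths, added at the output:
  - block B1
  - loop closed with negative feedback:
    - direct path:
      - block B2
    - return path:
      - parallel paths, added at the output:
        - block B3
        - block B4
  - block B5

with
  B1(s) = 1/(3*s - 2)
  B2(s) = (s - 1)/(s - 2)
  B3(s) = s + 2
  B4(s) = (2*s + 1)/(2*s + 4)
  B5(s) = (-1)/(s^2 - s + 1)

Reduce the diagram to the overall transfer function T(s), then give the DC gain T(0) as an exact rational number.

Answer: -43/34

Working:
Step 1. add B3, B4 (parallel): (2*s^2 + 10*s + 9)/(2*s + 4)
Step 2. close the feedback loop around B2, (B3+B4): (2*s^2 + 2*s - 4)/(2*s^3 + 10*s^2 - s - 17)
Step 3. sum the parallel branches B1, [B2/(1+B2*(B3+B4))], B5: (8*s^5 - 2*s^4 - 47*s^3 + 43*s^2 + 41*s - 43)/(6*s^6 + 20*s^5 - 43*s^4 + 60*s^2 - 83*s + 34)
Evaluating the step-3 result (the overall T(s)) at s = 0 gives T(0) = -43/34.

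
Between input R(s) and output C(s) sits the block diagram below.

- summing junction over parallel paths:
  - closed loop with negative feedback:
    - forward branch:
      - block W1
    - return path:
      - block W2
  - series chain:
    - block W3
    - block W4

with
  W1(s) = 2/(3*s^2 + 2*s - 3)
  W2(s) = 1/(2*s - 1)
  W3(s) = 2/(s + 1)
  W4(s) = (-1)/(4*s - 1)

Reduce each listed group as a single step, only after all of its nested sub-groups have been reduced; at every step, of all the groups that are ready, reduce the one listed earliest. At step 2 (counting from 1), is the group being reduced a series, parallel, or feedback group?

[1] feedback reduction of W1, W2
[2] reduce the series chain W3, W4
[3] parallel reduction of [W1/(1+W1*W2)], (W3*W4)
The group at step 2 is a series group.

Therefore the answer is series.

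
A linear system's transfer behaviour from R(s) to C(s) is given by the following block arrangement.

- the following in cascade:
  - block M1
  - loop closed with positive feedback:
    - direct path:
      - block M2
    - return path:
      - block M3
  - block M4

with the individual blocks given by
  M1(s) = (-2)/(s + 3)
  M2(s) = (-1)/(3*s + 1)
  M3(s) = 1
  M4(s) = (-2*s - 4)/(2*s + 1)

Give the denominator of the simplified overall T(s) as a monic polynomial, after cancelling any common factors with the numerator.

Reducing step by step:

(1) apply the feedback formula to M2, M3 = (-1)/(3*s + 2)
(2) multiply M1, [M2/(1-M2*M3)], M4 (series) = (-4*s - 8)/(6*s^3 + 25*s^2 + 23*s + 6)
The result of step 2 is T(s) in lowest terms. Its denominator has leading coefficient 6; dividing the denominator through by 6 makes it monic.

Answer: s^3 + 25*s^2/6 + 23*s/6 + 1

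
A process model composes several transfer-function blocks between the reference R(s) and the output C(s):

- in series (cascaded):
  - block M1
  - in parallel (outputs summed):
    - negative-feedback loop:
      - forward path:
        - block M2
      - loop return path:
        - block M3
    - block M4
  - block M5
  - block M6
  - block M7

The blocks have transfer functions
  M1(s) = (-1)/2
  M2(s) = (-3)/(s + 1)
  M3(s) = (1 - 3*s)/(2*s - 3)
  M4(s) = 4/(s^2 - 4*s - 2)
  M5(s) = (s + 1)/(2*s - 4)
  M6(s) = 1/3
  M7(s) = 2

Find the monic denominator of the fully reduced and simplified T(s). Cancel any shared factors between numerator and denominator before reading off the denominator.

Step 1 - apply the feedback formula to M2, M3: (9 - 6*s)/(2*s^2 + 8*s - 6)
Step 2 - reduce the parallel group [M2/(1+M2*M3)], M4: (-6*s^3 + 41*s^2 + 8*s - 42)/(2*s^4 - 42*s^2 + 8*s + 12)
Step 3 - combine M1, ([M2/(1+M2*M3)]+M4), M5, M6, M7 in series: (6*s^4 - 35*s^3 - 49*s^2 + 34*s + 42)/(12*s^5 - 24*s^4 - 252*s^3 + 552*s^2 - 24*s - 144)
T(s) is the step-3 result (common factors already cancelled). Leading coefficient of the denominator: 12. Divide through by 12 for the monic polynomial.

Answer: s^5 - 2*s^4 - 21*s^3 + 46*s^2 - 2*s - 12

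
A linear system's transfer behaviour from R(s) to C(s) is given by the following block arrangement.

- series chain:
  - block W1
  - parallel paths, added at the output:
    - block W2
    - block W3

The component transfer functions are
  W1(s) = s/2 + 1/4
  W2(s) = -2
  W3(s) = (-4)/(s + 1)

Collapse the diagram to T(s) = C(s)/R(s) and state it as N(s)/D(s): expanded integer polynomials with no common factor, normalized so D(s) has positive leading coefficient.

Answer: (-2*s^2 - 7*s - 3)/(2*s + 2)

Working:
Step 1 - add W2, W3 (parallel) -> (-2*s - 6)/(s + 1)
Step 2 - reduce the series chain W1, (W2+W3); the result is T(s) itself (integer coefficients, no common factor, positive leading denominator coefficient)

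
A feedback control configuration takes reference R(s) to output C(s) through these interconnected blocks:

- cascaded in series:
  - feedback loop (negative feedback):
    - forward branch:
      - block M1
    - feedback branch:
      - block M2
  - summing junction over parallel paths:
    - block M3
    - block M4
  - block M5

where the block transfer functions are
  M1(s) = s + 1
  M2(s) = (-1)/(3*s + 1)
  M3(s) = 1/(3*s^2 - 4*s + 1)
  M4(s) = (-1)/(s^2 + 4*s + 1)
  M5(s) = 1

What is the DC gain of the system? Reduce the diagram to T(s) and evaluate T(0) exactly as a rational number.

Reducing step by step:

(1) collapse the loop (M1 forward, M2 return) -> (3*s^2 + 4*s + 1)/(2*s)
(2) add M3, M4 (parallel) -> (-2*s^2 + 8*s)/(3*s^4 + 8*s^3 - 12*s^2 + 1)
(3) reduce the series chain [M1/(1+M1*M2)], (M3+M4), M5 -> (-3*s^3 + 8*s^2 + 15*s + 4)/(3*s^4 + 8*s^3 - 12*s^2 + 1)
That last expression is T(s); at s = 0 only the constant terms survive, so T(0) = 4/1 = 4.

Answer: 4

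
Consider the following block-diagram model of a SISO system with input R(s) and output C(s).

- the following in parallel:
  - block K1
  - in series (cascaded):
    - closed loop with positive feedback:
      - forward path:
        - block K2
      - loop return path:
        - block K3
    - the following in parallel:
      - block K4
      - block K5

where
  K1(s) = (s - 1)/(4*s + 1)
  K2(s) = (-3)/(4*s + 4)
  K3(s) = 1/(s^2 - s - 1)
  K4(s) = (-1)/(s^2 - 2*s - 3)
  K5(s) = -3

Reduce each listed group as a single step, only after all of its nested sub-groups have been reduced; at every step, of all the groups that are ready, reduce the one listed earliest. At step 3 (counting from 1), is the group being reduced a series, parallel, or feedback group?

Step 1. apply the feedback formula to K2, K3
Step 2. parallel reduction of K4, K5
Step 3. reduce the series chain [K2/(1-K2*K3)], (K4+K5)
Step 4. reduce the parallel group K1, ([K2/(1-K2*K3)]*(K4+K5))
Step 3 collapses a series group.

Hence the answer: series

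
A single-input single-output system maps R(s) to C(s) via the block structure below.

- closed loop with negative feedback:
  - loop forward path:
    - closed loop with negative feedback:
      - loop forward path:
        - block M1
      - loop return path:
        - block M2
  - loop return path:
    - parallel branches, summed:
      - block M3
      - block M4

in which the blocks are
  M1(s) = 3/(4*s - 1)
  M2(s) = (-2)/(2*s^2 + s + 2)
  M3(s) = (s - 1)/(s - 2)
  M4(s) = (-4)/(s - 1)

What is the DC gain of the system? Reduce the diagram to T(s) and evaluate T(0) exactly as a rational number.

Reducing step by step:

Step 1. apply the feedback formula to M1, M2 -> (6*s^2 + 3*s + 6)/(8*s^3 + 2*s^2 + 7*s - 8)
Step 2. reduce the parallel group M3, M4 -> (s^2 - 6*s + 9)/(s^2 - 3*s + 2)
Step 3. feedback reduction of [M1/(1+M1*M2)], (M3+M4) -> (6*s^4 - 15*s^3 + 9*s^2 - 12*s + 12)/(8*s^5 - 16*s^4 - 16*s^3 + 17*s^2 + 29*s + 38)
That last expression is T(s); at s = 0 only the constant terms survive, so T(0) = 12/38 = 6/19.

Answer: 6/19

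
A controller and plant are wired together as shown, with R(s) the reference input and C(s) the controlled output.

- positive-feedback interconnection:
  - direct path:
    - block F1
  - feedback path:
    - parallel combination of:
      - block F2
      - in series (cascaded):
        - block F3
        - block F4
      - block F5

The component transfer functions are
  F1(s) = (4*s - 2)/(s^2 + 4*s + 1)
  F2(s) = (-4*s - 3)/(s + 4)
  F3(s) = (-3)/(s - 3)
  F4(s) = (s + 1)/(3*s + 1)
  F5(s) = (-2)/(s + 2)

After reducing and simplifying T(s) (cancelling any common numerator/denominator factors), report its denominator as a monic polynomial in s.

Reducing step by step:

1. multiply F3, F4 (series): (-3*s - 3)/(3*s^2 - 8*s - 3)
2. reduce the parallel group F2, (F3*F4), F5: (-12*s^4 - 10*s^3 + 53*s^2 + 109*s + 18)/(3*s^4 + 10*s^3 - 27*s^2 - 82*s - 24)
3. close the feedback loop around F1, (F2+(F3*F4)+F5): (12*s^5 + 34*s^4 - 128*s^3 - 274*s^2 + 68*s + 48)/(3*s^6 + 70*s^5 + 32*s^4 - 412*s^3 - 709*s^2 - 32*s + 12)
Step 3 gives the fully reduced T(s), with no common factor left to cancel. The denominator's leading coefficient is 3, so divide each of its coefficients by 3 to get the monic form.

Answer: s^6 + 70*s^5/3 + 32*s^4/3 - 412*s^3/3 - 709*s^2/3 - 32*s/3 + 4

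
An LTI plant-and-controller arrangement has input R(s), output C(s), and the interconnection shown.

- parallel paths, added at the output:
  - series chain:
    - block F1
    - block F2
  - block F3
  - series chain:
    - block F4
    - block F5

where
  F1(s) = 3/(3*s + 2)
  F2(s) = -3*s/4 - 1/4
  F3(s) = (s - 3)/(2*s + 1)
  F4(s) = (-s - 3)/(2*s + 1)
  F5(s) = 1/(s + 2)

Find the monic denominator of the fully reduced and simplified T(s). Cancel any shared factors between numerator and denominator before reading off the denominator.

First reduce the diagram to T(s).

Step 1 - series reduction of F1, F2 gives (-9*s - 3)/(12*s + 8)
Step 2 - multiply F4, F5 (series) gives (-s - 3)/(2*s^2 + 5*s + 2)
Step 3 - add (F1*F2), F3, (F4*F5) (parallel) gives (-6*s^3 - 67*s^2 - 157*s - 78)/(24*s^3 + 76*s^2 + 64*s + 16)
Step 3 gives the fully reduced T(s), with no common factor left to cancel. The denominator's leading coefficient is 24, so divide each of its coefficients by 24 to get the monic form.

Answer: s^3 + 19*s^2/6 + 8*s/3 + 2/3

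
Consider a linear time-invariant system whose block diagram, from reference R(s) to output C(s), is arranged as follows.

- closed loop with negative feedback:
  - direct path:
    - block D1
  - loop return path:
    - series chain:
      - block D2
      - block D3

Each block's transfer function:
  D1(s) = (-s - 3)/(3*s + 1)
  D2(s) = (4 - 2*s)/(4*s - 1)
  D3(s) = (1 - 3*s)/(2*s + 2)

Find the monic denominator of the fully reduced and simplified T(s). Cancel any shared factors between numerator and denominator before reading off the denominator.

First reduce the diagram to T(s).

1. cascade D2, D3 -> (3*s^2 - 7*s + 2)/(4*s^2 + 3*s - 1)
2. reduce the feedback loop with forward D1 and return (D2*D3) -> (-4*s^3 - 15*s^2 - 8*s + 3)/(9*s^3 + 11*s^2 + 19*s - 7)
The result of step 2 is T(s) in lowest terms. Its denominator has leading coefficient 9; dividing the denominator through by 9 makes it monic.

Answer: s^3 + 11*s^2/9 + 19*s/9 - 7/9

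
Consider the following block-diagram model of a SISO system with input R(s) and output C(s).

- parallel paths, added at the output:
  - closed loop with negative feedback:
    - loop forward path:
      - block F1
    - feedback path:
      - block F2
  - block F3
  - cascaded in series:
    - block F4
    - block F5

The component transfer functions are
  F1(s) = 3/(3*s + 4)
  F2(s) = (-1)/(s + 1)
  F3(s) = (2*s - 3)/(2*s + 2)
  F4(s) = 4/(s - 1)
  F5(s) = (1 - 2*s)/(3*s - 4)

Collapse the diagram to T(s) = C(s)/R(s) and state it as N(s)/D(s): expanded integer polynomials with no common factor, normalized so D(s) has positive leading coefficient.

Answer: (18*s^5 - 57*s^4 - 210*s^3 + 54*s^2 - s + 20)/(18*s^5 + 18*s^4 - 68*s^3 - 26*s^2 + 50*s + 8)

Working:
Step 1 - close the feedback loop around F1, F2 gives (3*s + 3)/(3*s^2 + 7*s + 1)
Step 2 - series reduction of F4, F5 gives (4 - 8*s)/(3*s^2 - 7*s + 4)
Step 3 - parallel reduction of [F1/(1+F1*F2)], F3, (F4*F5): this yields T(s), and no further normalization is needed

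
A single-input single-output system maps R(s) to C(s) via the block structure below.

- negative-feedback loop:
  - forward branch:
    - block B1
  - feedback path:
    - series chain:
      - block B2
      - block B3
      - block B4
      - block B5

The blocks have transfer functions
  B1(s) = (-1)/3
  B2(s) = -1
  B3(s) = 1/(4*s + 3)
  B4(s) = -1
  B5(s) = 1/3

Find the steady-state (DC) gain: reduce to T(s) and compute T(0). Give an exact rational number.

First reduce the diagram to T(s).

Step 1: reduce the series chain B2, B3, B4, B5, giving 1/(12*s + 9)
Step 2: feedback reduction of B1, (B2*B3*B4*B5), giving (-12*s - 9)/(36*s + 26)
Evaluating the step-2 result (the overall T(s)) at s = 0 gives T(0) = -9/26.

Answer: -9/26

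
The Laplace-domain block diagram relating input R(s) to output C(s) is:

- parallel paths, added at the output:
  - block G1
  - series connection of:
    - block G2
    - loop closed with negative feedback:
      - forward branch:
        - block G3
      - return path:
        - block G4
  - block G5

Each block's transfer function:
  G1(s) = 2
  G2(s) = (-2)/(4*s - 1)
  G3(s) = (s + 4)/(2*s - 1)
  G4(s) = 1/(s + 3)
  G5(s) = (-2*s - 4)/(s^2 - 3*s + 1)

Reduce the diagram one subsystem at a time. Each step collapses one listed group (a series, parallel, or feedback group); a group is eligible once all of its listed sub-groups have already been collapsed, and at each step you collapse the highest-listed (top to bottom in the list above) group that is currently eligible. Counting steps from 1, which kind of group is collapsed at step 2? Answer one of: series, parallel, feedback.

Reducing step by step:

1. apply the feedback formula to G3, G4
2. multiply G2, [G3/(1+G3*G4)] (series)
3. parallel reduction of G1, (G2*[G3/(1+G3*G4)]), G5
The group at step 2 is a series group.

Answer: series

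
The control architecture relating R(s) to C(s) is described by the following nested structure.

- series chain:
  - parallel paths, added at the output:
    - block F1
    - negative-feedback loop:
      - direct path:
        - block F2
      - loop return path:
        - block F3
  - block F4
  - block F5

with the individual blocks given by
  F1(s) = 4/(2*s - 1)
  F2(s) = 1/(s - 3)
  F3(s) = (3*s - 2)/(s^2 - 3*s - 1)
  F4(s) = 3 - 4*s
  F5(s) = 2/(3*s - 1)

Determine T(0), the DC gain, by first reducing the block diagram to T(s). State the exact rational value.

Reducing step by step:

Step 1 - reduce the feedback loop with forward F2 and return F3: (s^2 - 3*s - 1)/(s^3 - 6*s^2 + 11*s + 1)
Step 2 - combine F1, [F2/(1+F2*F3)] in parallel: (6*s^3 - 31*s^2 + 45*s + 5)/(2*s^4 - 13*s^3 + 28*s^2 - 9*s - 1)
Step 3 - cascade (F1+[F2/(1+F2*F3)]), F4, F5: (-48*s^4 + 284*s^3 - 546*s^2 + 230*s + 30)/(6*s^5 - 41*s^4 + 97*s^3 - 55*s^2 + 6*s + 1)
Evaluating the step-3 result (the overall T(s)) at s = 0 gives T(0) = 30/1 = 30.

Answer: 30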